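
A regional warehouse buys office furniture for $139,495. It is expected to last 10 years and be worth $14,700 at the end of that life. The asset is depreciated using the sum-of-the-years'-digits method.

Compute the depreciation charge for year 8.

Depreciable base = $139,495 − $14,700 = $124,795.
Sum of the years' digits = 10+9+8+7+6+5+4+3+2+1 = 55.
Year 1: $124,795 × 10/55 = $22,690. Book value $116,805.
Year 2: $124,795 × 9/55 = $20,421. Book value $96,384.
Year 3: $124,795 × 8/55 = $18,152. Book value $78,232.
Year 4: $124,795 × 7/55 = $15,883. Book value $62,349.
Year 5: $124,795 × 6/55 = $13,614. Book value $48,735.
Year 6: $124,795 × 5/55 = $11,345. Book value $37,390.
Year 7: $124,795 × 4/55 = $9,076. Book value $28,314.
Year 8: $124,795 × 3/55 = $6,807. Book value $21,507.

$6,807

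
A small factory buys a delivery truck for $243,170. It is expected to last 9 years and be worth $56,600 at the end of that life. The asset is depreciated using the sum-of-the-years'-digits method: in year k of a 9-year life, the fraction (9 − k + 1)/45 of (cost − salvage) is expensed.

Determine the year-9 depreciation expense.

Depreciable base = $243,170 − $56,600 = $186,570.
Sum of the years' digits = 9+8+7+6+5+4+3+2+1 = 45.
Year 1: $186,570 × 9/45 = $37,314. Book value $205,856.
Year 2: $186,570 × 8/45 = $33,168. Book value $172,688.
Year 3: $186,570 × 7/45 = $29,022. Book value $143,666.
Year 4: $186,570 × 6/45 = $24,876. Book value $118,790.
Year 5: $186,570 × 5/45 = $20,730. Book value $98,060.
Year 6: $186,570 × 4/45 = $16,584. Book value $81,476.
Year 7: $186,570 × 3/45 = $12,438. Book value $69,038.
Year 8: $186,570 × 2/45 = $8,292. Book value $60,746.
Year 9: $186,570 × 1/45 = $4,146. Book value $56,600.

$4,146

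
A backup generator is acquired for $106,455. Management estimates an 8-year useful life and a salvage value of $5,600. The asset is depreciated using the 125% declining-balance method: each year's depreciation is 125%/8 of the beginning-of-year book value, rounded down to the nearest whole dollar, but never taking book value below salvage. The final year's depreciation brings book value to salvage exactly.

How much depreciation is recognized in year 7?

Depreciable base = $106,455 − $5,600 = $100,855.
Year 1: ⌊$106,455 × 125%/8⌋ = $16,633. Book value $89,822.
Year 2: ⌊$89,822 × 125%/8⌋ = $14,034. Book value $75,788.
Year 3: ⌊$75,788 × 125%/8⌋ = $11,841. Book value $63,947.
Year 4: ⌊$63,947 × 125%/8⌋ = $9,991. Book value $53,956.
Year 5: ⌊$53,956 × 125%/8⌋ = $8,430. Book value $45,526.
Year 6: ⌊$45,526 × 125%/8⌋ = $7,113. Book value $38,413.
Year 7: ⌊$38,413 × 125%/8⌋ = $6,002. Book value $32,411.

$6,002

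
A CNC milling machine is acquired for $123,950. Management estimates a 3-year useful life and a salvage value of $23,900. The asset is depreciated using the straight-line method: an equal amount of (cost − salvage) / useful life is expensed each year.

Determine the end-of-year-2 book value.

$57,250

Depreciable base = $123,950 − $23,900 = $100,050.
Annual expense = $100,050 / 3 = $33,350.
End of year 1: book value $90,600.
End of year 2: book value $57,250.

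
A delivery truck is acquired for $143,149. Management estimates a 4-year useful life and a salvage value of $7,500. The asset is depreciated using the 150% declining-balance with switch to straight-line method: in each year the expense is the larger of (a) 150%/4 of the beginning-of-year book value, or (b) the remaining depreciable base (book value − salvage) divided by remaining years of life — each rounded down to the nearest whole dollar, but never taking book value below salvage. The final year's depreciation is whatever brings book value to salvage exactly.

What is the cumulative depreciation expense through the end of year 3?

Depreciable base = $143,149 − $7,500 = $135,649.
Year 1: DB = ⌊$143,149 × 150%/4⌋ = $53,680; SL = ⌊$135,649/4⌋ = $33,912 → take DB $53,680. Book value $89,469.
Year 2: DB = ⌊$89,469 × 150%/4⌋ = $33,550; SL = ⌊$81,969/3⌋ = $27,323 → take DB $33,550. Book value $55,919.
Year 3: DB = ⌊$55,919 × 150%/4⌋ = $20,969; SL = ⌊$48,419/2⌋ = $24,209 → take SL $24,209. Book value $31,710.
Accumulated through year 3 = $143,149 − $31,710 = $111,439.

$111,439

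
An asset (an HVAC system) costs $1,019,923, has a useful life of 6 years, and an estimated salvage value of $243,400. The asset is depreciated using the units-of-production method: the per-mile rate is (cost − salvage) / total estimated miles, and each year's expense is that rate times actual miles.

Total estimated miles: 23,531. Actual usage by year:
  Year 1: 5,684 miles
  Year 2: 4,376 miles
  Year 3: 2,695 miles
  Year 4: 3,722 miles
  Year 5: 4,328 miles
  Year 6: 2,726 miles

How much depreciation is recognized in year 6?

Depreciable base = $1,019,923 − $243,400 = $776,523.
Rate = $776,523 / 23,531 miles = $33 per mile.
Year 1: 5,684 × $33 = $187,572. Book value $832,351.
Year 2: 4,376 × $33 = $144,408. Book value $687,943.
Year 3: 2,695 × $33 = $88,935. Book value $599,008.
Year 4: 3,722 × $33 = $122,826. Book value $476,182.
Year 5: 4,328 × $33 = $142,824. Book value $333,358.
Year 6: 2,726 × $33 = $89,958. Book value $243,400.

$89,958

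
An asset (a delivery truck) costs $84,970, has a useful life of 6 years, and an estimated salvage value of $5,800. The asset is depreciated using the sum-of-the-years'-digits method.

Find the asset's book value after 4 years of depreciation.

Depreciable base = $84,970 − $5,800 = $79,170.
Sum of the years' digits = 6+5+4+3+2+1 = 21.
Year 1: $79,170 × 6/21 = $22,620. Book value $62,350.
Year 2: $79,170 × 5/21 = $18,850. Book value $43,500.
Year 3: $79,170 × 4/21 = $15,080. Book value $28,420.
Year 4: $79,170 × 3/21 = $11,310. Book value $17,110.

$17,110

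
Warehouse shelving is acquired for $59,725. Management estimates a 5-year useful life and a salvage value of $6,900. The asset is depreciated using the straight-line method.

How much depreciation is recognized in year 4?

Depreciable base = $59,725 − $6,900 = $52,825.
Annual expense = $52,825 / 5 = $10,565.

$10,565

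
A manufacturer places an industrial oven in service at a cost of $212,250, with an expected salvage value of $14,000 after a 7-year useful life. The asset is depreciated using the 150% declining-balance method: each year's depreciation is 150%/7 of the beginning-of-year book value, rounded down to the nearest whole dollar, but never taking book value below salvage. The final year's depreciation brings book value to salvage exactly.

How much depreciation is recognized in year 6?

Depreciable base = $212,250 − $14,000 = $198,250.
Year 1: ⌊$212,250 × 150%/7⌋ = $45,482. Book value $166,768.
Year 2: ⌊$166,768 × 150%/7⌋ = $35,736. Book value $131,032.
Year 3: ⌊$131,032 × 150%/7⌋ = $28,078. Book value $102,954.
Year 4: ⌊$102,954 × 150%/7⌋ = $22,061. Book value $80,893.
Year 5: ⌊$80,893 × 150%/7⌋ = $17,334. Book value $63,559.
Year 6: ⌊$63,559 × 150%/7⌋ = $13,619. Book value $49,940.

$13,619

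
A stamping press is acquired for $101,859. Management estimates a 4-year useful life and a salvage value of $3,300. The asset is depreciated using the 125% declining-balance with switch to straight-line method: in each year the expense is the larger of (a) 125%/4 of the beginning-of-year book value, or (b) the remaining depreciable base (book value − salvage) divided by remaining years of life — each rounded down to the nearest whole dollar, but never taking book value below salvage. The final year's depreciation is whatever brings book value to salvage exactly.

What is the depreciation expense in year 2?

$22,243

Depreciable base = $101,859 − $3,300 = $98,559.
Year 1: DB = ⌊$101,859 × 125%/4⌋ = $31,830; SL = ⌊$98,559/4⌋ = $24,639 → take DB $31,830. Book value $70,029.
Year 2: DB = ⌊$70,029 × 125%/4⌋ = $21,884; SL = ⌊$66,729/3⌋ = $22,243 → take SL $22,243. Book value $47,786.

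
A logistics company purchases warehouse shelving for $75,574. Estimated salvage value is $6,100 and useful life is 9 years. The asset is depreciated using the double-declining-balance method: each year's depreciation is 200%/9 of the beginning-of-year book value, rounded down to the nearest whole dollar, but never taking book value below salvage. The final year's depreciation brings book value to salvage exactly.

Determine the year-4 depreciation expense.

$7,902

Depreciable base = $75,574 − $6,100 = $69,474.
Year 1: ⌊$75,574 × 200%/9⌋ = $16,794. Book value $58,780.
Year 2: ⌊$58,780 × 200%/9⌋ = $13,062. Book value $45,718.
Year 3: ⌊$45,718 × 200%/9⌋ = $10,159. Book value $35,559.
Year 4: ⌊$35,559 × 200%/9⌋ = $7,902. Book value $27,657.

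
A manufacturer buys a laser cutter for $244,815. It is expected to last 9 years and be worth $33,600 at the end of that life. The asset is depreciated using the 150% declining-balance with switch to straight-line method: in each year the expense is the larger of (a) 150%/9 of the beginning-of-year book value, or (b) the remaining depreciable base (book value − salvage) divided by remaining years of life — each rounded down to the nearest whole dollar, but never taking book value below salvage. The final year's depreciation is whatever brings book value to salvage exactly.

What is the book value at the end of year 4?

Depreciable base = $244,815 − $33,600 = $211,215.
Year 1: DB = ⌊$244,815 × 150%/9⌋ = $40,802; SL = ⌊$211,215/9⌋ = $23,468 → take DB $40,802. Book value $204,013.
Year 2: DB = ⌊$204,013 × 150%/9⌋ = $34,002; SL = ⌊$170,413/8⌋ = $21,301 → take DB $34,002. Book value $170,011.
Year 3: DB = ⌊$170,011 × 150%/9⌋ = $28,335; SL = ⌊$136,411/7⌋ = $19,487 → take DB $28,335. Book value $141,676.
Year 4: DB = ⌊$141,676 × 150%/9⌋ = $23,612; SL = ⌊$108,076/6⌋ = $18,012 → take DB $23,612. Book value $118,064.

$118,064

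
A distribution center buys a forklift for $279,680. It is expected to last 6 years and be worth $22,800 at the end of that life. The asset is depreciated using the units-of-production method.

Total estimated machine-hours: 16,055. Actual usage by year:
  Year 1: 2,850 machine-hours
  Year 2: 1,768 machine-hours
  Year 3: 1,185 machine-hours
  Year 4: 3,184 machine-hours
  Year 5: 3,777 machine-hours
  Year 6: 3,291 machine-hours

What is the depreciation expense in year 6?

Depreciable base = $279,680 − $22,800 = $256,880.
Rate = $256,880 / 16,055 machine-hours = $16 per machine-hour.
Year 1: 2,850 × $16 = $45,600. Book value $234,080.
Year 2: 1,768 × $16 = $28,288. Book value $205,792.
Year 3: 1,185 × $16 = $18,960. Book value $186,832.
Year 4: 3,184 × $16 = $50,944. Book value $135,888.
Year 5: 3,777 × $16 = $60,432. Book value $75,456.
Year 6: 3,291 × $16 = $52,656. Book value $22,800.

$52,656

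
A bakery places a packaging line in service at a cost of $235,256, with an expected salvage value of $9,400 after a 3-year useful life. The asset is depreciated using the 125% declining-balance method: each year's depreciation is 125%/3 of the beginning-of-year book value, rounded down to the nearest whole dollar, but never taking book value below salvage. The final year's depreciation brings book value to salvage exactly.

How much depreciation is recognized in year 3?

$70,653

Depreciable base = $235,256 − $9,400 = $225,856.
Year 1: ⌊$235,256 × 125%/3⌋ = $98,023. Book value $137,233.
Year 2: ⌊$137,233 × 125%/3⌋ = $57,180. Book value $80,053.
Year 3 (final): $80,053 − $9,400 = $70,653. Book value $9,400.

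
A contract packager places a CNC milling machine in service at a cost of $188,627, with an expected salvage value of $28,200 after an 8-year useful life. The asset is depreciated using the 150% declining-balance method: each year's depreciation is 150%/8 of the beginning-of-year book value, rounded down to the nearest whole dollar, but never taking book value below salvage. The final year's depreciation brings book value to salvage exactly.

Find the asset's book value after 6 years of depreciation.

$54,270

Depreciable base = $188,627 − $28,200 = $160,427.
Year 1: ⌊$188,627 × 150%/8⌋ = $35,367. Book value $153,260.
Year 2: ⌊$153,260 × 150%/8⌋ = $28,736. Book value $124,524.
Year 3: ⌊$124,524 × 150%/8⌋ = $23,348. Book value $101,176.
Year 4: ⌊$101,176 × 150%/8⌋ = $18,970. Book value $82,206.
Year 5: ⌊$82,206 × 150%/8⌋ = $15,413. Book value $66,793.
Year 6: ⌊$66,793 × 150%/8⌋ = $12,523. Book value $54,270.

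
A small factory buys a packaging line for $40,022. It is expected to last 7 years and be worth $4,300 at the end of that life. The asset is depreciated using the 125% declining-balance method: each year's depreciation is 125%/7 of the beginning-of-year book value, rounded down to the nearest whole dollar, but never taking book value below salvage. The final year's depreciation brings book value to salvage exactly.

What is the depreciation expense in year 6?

$2,673

Depreciable base = $40,022 − $4,300 = $35,722.
Year 1: ⌊$40,022 × 125%/7⌋ = $7,146. Book value $32,876.
Year 2: ⌊$32,876 × 125%/7⌋ = $5,870. Book value $27,006.
Year 3: ⌊$27,006 × 125%/7⌋ = $4,822. Book value $22,184.
Year 4: ⌊$22,184 × 125%/7⌋ = $3,961. Book value $18,223.
Year 5: ⌊$18,223 × 125%/7⌋ = $3,254. Book value $14,969.
Year 6: ⌊$14,969 × 125%/7⌋ = $2,673. Book value $12,296.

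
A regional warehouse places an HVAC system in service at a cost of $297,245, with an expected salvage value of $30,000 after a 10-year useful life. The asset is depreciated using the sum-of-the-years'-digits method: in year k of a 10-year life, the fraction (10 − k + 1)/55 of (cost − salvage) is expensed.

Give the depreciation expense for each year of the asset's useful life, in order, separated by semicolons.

$48,590; $43,731; $38,872; $34,013; $29,154; $24,295; $19,436; $14,577; $9,718; $4,859

Depreciable base = $297,245 − $30,000 = $267,245.
Sum of the years' digits = 10+9+8+7+6+5+4+3+2+1 = 55.
Year 1: $267,245 × 10/55 = $48,590. Book value $248,655.
Year 2: $267,245 × 9/55 = $43,731. Book value $204,924.
Year 3: $267,245 × 8/55 = $38,872. Book value $166,052.
Year 4: $267,245 × 7/55 = $34,013. Book value $132,039.
Year 5: $267,245 × 6/55 = $29,154. Book value $102,885.
Year 6: $267,245 × 5/55 = $24,295. Book value $78,590.
Year 7: $267,245 × 4/55 = $19,436. Book value $59,154.
Year 8: $267,245 × 3/55 = $14,577. Book value $44,577.
Year 9: $267,245 × 2/55 = $9,718. Book value $34,859.
Year 10: $267,245 × 1/55 = $4,859. Book value $30,000.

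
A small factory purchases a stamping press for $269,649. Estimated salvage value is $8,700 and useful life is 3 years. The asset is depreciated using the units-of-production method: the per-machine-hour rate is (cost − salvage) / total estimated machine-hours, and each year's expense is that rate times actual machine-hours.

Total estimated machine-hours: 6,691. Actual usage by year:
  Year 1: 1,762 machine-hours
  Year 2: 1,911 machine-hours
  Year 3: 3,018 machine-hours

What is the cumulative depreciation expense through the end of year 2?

Depreciable base = $269,649 − $8,700 = $260,949.
Rate = $260,949 / 6,691 machine-hours = $39 per machine-hour.
Year 1: 1,762 × $39 = $68,718. Book value $200,931.
Year 2: 1,911 × $39 = $74,529. Book value $126,402.
Accumulated through year 2 = $269,649 − $126,402 = $143,247.

$143,247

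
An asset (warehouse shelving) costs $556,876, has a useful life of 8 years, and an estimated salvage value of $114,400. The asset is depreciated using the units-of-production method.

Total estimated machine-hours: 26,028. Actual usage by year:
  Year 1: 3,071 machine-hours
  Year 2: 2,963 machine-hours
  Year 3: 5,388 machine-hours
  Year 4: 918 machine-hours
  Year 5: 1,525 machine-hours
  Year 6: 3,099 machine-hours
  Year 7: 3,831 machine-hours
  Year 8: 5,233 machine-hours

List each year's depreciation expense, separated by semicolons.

Depreciable base = $556,876 − $114,400 = $442,476.
Rate = $442,476 / 26,028 machine-hours = $17 per machine-hour.
Year 1: 3,071 × $17 = $52,207. Book value $504,669.
Year 2: 2,963 × $17 = $50,371. Book value $454,298.
Year 3: 5,388 × $17 = $91,596. Book value $362,702.
Year 4: 918 × $17 = $15,606. Book value $347,096.
Year 5: 1,525 × $17 = $25,925. Book value $321,171.
Year 6: 3,099 × $17 = $52,683. Book value $268,488.
Year 7: 3,831 × $17 = $65,127. Book value $203,361.
Year 8: 5,233 × $17 = $88,961. Book value $114,400.

$52,207; $50,371; $91,596; $15,606; $25,925; $52,683; $65,127; $88,961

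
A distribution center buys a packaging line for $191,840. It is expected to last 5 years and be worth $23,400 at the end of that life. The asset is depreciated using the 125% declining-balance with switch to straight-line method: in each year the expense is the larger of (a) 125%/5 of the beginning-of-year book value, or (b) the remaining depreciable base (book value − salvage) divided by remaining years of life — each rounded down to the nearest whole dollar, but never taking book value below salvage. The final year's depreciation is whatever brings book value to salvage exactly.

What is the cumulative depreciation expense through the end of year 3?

Depreciable base = $191,840 − $23,400 = $168,440.
Year 1: DB = ⌊$191,840 × 125%/5⌋ = $47,960; SL = ⌊$168,440/5⌋ = $33,688 → take DB $47,960. Book value $143,880.
Year 2: DB = ⌊$143,880 × 125%/5⌋ = $35,970; SL = ⌊$120,480/4⌋ = $30,120 → take DB $35,970. Book value $107,910.
Year 3: DB = ⌊$107,910 × 125%/5⌋ = $26,977; SL = ⌊$84,510/3⌋ = $28,170 → take SL $28,170. Book value $79,740.
Accumulated through year 3 = $191,840 − $79,740 = $112,100.

$112,100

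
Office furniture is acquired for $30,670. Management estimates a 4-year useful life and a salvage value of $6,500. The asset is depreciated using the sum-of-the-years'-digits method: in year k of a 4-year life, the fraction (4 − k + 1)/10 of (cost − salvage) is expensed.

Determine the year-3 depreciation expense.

$4,834

Depreciable base = $30,670 − $6,500 = $24,170.
Sum of the years' digits = 4+3+2+1 = 10.
Year 1: $24,170 × 4/10 = $9,668. Book value $21,002.
Year 2: $24,170 × 3/10 = $7,251. Book value $13,751.
Year 3: $24,170 × 2/10 = $4,834. Book value $8,917.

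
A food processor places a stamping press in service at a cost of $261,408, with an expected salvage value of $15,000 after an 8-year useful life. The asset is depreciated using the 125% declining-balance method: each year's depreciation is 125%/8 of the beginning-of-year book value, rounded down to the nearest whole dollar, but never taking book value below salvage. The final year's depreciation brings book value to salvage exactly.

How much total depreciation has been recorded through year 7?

$181,823

Depreciable base = $261,408 − $15,000 = $246,408.
Year 1: ⌊$261,408 × 125%/8⌋ = $40,845. Book value $220,563.
Year 2: ⌊$220,563 × 125%/8⌋ = $34,462. Book value $186,101.
Year 3: ⌊$186,101 × 125%/8⌋ = $29,078. Book value $157,023.
Year 4: ⌊$157,023 × 125%/8⌋ = $24,534. Book value $132,489.
Year 5: ⌊$132,489 × 125%/8⌋ = $20,701. Book value $111,788.
Year 6: ⌊$111,788 × 125%/8⌋ = $17,466. Book value $94,322.
Year 7: ⌊$94,322 × 125%/8⌋ = $14,737. Book value $79,585.
Accumulated through year 7 = $261,408 − $79,585 = $181,823.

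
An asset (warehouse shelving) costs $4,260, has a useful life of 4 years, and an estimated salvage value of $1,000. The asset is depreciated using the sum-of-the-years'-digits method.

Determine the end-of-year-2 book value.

Depreciable base = $4,260 − $1,000 = $3,260.
Sum of the years' digits = 4+3+2+1 = 10.
Year 1: $3,260 × 4/10 = $1,304. Book value $2,956.
Year 2: $3,260 × 3/10 = $978. Book value $1,978.

$1,978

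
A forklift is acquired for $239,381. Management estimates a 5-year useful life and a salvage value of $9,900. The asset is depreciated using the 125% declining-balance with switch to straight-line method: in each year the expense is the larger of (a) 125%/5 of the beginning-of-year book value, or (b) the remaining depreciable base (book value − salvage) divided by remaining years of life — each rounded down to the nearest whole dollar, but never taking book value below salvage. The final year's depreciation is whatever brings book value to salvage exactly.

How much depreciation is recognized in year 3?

$41,584

Depreciable base = $239,381 − $9,900 = $229,481.
Year 1: DB = ⌊$239,381 × 125%/5⌋ = $59,845; SL = ⌊$229,481/5⌋ = $45,896 → take DB $59,845. Book value $179,536.
Year 2: DB = ⌊$179,536 × 125%/5⌋ = $44,884; SL = ⌊$169,636/4⌋ = $42,409 → take DB $44,884. Book value $134,652.
Year 3: DB = ⌊$134,652 × 125%/5⌋ = $33,663; SL = ⌊$124,752/3⌋ = $41,584 → take SL $41,584. Book value $93,068.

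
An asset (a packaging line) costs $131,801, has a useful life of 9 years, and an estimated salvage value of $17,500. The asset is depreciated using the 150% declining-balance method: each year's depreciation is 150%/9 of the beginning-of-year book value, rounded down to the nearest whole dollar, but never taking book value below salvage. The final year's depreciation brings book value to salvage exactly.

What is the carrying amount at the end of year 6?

Depreciable base = $131,801 − $17,500 = $114,301.
Year 1: ⌊$131,801 × 150%/9⌋ = $21,966. Book value $109,835.
Year 2: ⌊$109,835 × 150%/9⌋ = $18,305. Book value $91,530.
Year 3: ⌊$91,530 × 150%/9⌋ = $15,255. Book value $76,275.
Year 4: ⌊$76,275 × 150%/9⌋ = $12,712. Book value $63,563.
Year 5: ⌊$63,563 × 150%/9⌋ = $10,593. Book value $52,970.
Year 6: ⌊$52,970 × 150%/9⌋ = $8,828. Book value $44,142.

$44,142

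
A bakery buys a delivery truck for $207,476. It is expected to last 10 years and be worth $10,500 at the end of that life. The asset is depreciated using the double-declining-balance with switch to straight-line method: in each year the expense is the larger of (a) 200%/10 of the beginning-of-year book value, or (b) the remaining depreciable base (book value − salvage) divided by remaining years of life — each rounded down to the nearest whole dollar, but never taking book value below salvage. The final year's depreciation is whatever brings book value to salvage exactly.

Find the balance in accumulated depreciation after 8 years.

$175,030

Depreciable base = $207,476 − $10,500 = $196,976.
Year 1: DB = ⌊$207,476 × 200%/10⌋ = $41,495; SL = ⌊$196,976/10⌋ = $19,697 → take DB $41,495. Book value $165,981.
Year 2: DB = ⌊$165,981 × 200%/10⌋ = $33,196; SL = ⌊$155,481/9⌋ = $17,275 → take DB $33,196. Book value $132,785.
Year 3: DB = ⌊$132,785 × 200%/10⌋ = $26,557; SL = ⌊$122,285/8⌋ = $15,285 → take DB $26,557. Book value $106,228.
Year 4: DB = ⌊$106,228 × 200%/10⌋ = $21,245; SL = ⌊$95,728/7⌋ = $13,675 → take DB $21,245. Book value $84,983.
Year 5: DB = ⌊$84,983 × 200%/10⌋ = $16,996; SL = ⌊$74,483/6⌋ = $12,413 → take DB $16,996. Book value $67,987.
Year 6: DB = ⌊$67,987 × 200%/10⌋ = $13,597; SL = ⌊$57,487/5⌋ = $11,497 → take DB $13,597. Book value $54,390.
Year 7: DB = ⌊$54,390 × 200%/10⌋ = $10,878; SL = ⌊$43,890/4⌋ = $10,972 → take SL $10,972. Book value $43,418.
Year 8: DB = ⌊$43,418 × 200%/10⌋ = $8,683; SL = ⌊$32,918/3⌋ = $10,972 → take SL $10,972. Book value $32,446.
Accumulated through year 8 = $207,476 − $32,446 = $175,030.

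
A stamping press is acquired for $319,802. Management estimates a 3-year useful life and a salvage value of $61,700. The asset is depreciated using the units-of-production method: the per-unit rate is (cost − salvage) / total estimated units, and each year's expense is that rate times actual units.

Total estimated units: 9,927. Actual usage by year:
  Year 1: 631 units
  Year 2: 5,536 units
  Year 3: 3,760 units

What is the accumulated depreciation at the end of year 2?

$160,342

Depreciable base = $319,802 − $61,700 = $258,102.
Rate = $258,102 / 9,927 units = $26 per unit.
Year 1: 631 × $26 = $16,406. Book value $303,396.
Year 2: 5,536 × $26 = $143,936. Book value $159,460.
Accumulated through year 2 = $319,802 − $159,460 = $160,342.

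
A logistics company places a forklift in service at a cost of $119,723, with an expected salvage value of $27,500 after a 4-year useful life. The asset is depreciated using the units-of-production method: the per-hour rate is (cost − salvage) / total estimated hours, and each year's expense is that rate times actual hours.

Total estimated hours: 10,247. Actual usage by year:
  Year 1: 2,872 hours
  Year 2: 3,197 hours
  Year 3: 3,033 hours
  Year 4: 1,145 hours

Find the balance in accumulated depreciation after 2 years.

$54,621

Depreciable base = $119,723 − $27,500 = $92,223.
Rate = $92,223 / 10,247 hours = $9 per hour.
Year 1: 2,872 × $9 = $25,848. Book value $93,875.
Year 2: 3,197 × $9 = $28,773. Book value $65,102.
Accumulated through year 2 = $119,723 − $65,102 = $54,621.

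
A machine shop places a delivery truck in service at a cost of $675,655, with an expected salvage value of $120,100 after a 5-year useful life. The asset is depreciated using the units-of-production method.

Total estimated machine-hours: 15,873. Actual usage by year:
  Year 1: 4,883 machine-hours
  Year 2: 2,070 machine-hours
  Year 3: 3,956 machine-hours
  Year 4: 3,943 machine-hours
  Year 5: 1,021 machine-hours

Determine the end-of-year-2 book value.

$432,300

Depreciable base = $675,655 − $120,100 = $555,555.
Rate = $555,555 / 15,873 machine-hours = $35 per machine-hour.
Year 1: 4,883 × $35 = $170,905. Book value $504,750.
Year 2: 2,070 × $35 = $72,450. Book value $432,300.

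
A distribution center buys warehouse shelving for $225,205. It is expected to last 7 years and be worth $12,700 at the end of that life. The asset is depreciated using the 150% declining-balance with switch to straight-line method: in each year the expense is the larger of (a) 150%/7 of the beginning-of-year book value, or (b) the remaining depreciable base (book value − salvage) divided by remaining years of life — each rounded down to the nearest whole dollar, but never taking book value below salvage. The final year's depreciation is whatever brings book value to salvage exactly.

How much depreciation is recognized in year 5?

Depreciable base = $225,205 − $12,700 = $212,505.
Year 1: DB = ⌊$225,205 × 150%/7⌋ = $48,258; SL = ⌊$212,505/7⌋ = $30,357 → take DB $48,258. Book value $176,947.
Year 2: DB = ⌊$176,947 × 150%/7⌋ = $37,917; SL = ⌊$164,247/6⌋ = $27,374 → take DB $37,917. Book value $139,030.
Year 3: DB = ⌊$139,030 × 150%/7⌋ = $29,792; SL = ⌊$126,330/5⌋ = $25,266 → take DB $29,792. Book value $109,238.
Year 4: DB = ⌊$109,238 × 150%/7⌋ = $23,408; SL = ⌊$96,538/4⌋ = $24,134 → take SL $24,134. Book value $85,104.
Year 5: DB = ⌊$85,104 × 150%/7⌋ = $18,236; SL = ⌊$72,404/3⌋ = $24,134 → take SL $24,134. Book value $60,970.

$24,134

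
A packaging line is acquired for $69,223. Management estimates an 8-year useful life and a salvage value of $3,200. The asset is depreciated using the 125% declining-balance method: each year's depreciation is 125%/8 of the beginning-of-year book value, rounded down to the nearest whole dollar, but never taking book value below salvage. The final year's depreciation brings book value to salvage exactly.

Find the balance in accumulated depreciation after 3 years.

$27,642

Depreciable base = $69,223 − $3,200 = $66,023.
Year 1: ⌊$69,223 × 125%/8⌋ = $10,816. Book value $58,407.
Year 2: ⌊$58,407 × 125%/8⌋ = $9,126. Book value $49,281.
Year 3: ⌊$49,281 × 125%/8⌋ = $7,700. Book value $41,581.
Accumulated through year 3 = $69,223 − $41,581 = $27,642.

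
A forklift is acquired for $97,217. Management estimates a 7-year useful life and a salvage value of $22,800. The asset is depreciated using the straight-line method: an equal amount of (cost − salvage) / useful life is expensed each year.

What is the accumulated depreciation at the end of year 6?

$63,786

Depreciable base = $97,217 − $22,800 = $74,417.
Annual expense = $74,417 / 7 = $10,631.
End of year 1: book value $86,586.
End of year 2: book value $75,955.
End of year 3: book value $65,324.
End of year 4: book value $54,693.
End of year 5: book value $44,062.
End of year 6: book value $33,431.
Accumulated through year 6 = $97,217 − $33,431 = $63,786.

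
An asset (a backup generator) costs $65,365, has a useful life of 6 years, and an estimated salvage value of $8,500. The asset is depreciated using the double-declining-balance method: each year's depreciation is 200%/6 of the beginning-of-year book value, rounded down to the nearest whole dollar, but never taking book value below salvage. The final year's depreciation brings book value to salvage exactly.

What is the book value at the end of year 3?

Depreciable base = $65,365 − $8,500 = $56,865.
Year 1: ⌊$65,365 × 200%/6⌋ = $21,788. Book value $43,577.
Year 2: ⌊$43,577 × 200%/6⌋ = $14,525. Book value $29,052.
Year 3: ⌊$29,052 × 200%/6⌋ = $9,684. Book value $19,368.

$19,368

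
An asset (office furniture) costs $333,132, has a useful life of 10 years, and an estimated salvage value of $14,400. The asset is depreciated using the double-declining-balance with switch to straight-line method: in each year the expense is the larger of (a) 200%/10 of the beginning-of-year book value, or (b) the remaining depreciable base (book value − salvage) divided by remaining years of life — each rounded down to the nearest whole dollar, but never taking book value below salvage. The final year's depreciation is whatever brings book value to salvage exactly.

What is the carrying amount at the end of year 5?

$109,162

Depreciable base = $333,132 − $14,400 = $318,732.
Year 1: DB = ⌊$333,132 × 200%/10⌋ = $66,626; SL = ⌊$318,732/10⌋ = $31,873 → take DB $66,626. Book value $266,506.
Year 2: DB = ⌊$266,506 × 200%/10⌋ = $53,301; SL = ⌊$252,106/9⌋ = $28,011 → take DB $53,301. Book value $213,205.
Year 3: DB = ⌊$213,205 × 200%/10⌋ = $42,641; SL = ⌊$198,805/8⌋ = $24,850 → take DB $42,641. Book value $170,564.
Year 4: DB = ⌊$170,564 × 200%/10⌋ = $34,112; SL = ⌊$156,164/7⌋ = $22,309 → take DB $34,112. Book value $136,452.
Year 5: DB = ⌊$136,452 × 200%/10⌋ = $27,290; SL = ⌊$122,052/6⌋ = $20,342 → take DB $27,290. Book value $109,162.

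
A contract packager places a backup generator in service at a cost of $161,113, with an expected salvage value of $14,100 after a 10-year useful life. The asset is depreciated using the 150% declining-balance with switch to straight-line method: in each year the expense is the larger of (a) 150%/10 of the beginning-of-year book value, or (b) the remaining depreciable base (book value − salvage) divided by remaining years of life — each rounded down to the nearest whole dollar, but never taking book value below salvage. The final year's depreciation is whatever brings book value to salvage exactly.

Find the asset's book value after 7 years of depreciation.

Depreciable base = $161,113 − $14,100 = $147,013.
Year 1: DB = ⌊$161,113 × 150%/10⌋ = $24,166; SL = ⌊$147,013/10⌋ = $14,701 → take DB $24,166. Book value $136,947.
Year 2: DB = ⌊$136,947 × 150%/10⌋ = $20,542; SL = ⌊$122,847/9⌋ = $13,649 → take DB $20,542. Book value $116,405.
Year 3: DB = ⌊$116,405 × 150%/10⌋ = $17,460; SL = ⌊$102,305/8⌋ = $12,788 → take DB $17,460. Book value $98,945.
Year 4: DB = ⌊$98,945 × 150%/10⌋ = $14,841; SL = ⌊$84,845/7⌋ = $12,120 → take DB $14,841. Book value $84,104.
Year 5: DB = ⌊$84,104 × 150%/10⌋ = $12,615; SL = ⌊$70,004/6⌋ = $11,667 → take DB $12,615. Book value $71,489.
Year 6: DB = ⌊$71,489 × 150%/10⌋ = $10,723; SL = ⌊$57,389/5⌋ = $11,477 → take SL $11,477. Book value $60,012.
Year 7: DB = ⌊$60,012 × 150%/10⌋ = $9,001; SL = ⌊$45,912/4⌋ = $11,478 → take SL $11,478. Book value $48,534.

$48,534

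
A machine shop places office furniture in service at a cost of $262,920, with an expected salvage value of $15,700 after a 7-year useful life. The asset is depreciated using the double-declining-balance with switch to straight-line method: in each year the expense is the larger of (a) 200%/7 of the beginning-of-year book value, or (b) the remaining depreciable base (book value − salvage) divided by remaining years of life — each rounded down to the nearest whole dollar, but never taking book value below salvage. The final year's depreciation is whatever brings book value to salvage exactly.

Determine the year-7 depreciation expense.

$16,594

Depreciable base = $262,920 − $15,700 = $247,220.
Year 1: DB = ⌊$262,920 × 200%/7⌋ = $75,120; SL = ⌊$247,220/7⌋ = $35,317 → take DB $75,120. Book value $187,800.
Year 2: DB = ⌊$187,800 × 200%/7⌋ = $53,657; SL = ⌊$172,100/6⌋ = $28,683 → take DB $53,657. Book value $134,143.
Year 3: DB = ⌊$134,143 × 200%/7⌋ = $38,326; SL = ⌊$118,443/5⌋ = $23,688 → take DB $38,326. Book value $95,817.
Year 4: DB = ⌊$95,817 × 200%/7⌋ = $27,376; SL = ⌊$80,117/4⌋ = $20,029 → take DB $27,376. Book value $68,441.
Year 5: DB = ⌊$68,441 × 200%/7⌋ = $19,554; SL = ⌊$52,741/3⌋ = $17,580 → take DB $19,554. Book value $48,887.
Year 6: DB = ⌊$48,887 × 200%/7⌋ = $13,967; SL = ⌊$33,187/2⌋ = $16,593 → take SL $16,593. Book value $32,294.
Year 7 (final): $32,294 − $15,700 = $16,594. Book value $15,700.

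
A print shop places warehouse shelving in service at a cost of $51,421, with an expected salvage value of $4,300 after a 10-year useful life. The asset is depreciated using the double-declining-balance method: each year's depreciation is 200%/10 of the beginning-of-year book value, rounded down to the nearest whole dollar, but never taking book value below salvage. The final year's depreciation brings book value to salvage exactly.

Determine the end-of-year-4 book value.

$21,063

Depreciable base = $51,421 − $4,300 = $47,121.
Year 1: ⌊$51,421 × 200%/10⌋ = $10,284. Book value $41,137.
Year 2: ⌊$41,137 × 200%/10⌋ = $8,227. Book value $32,910.
Year 3: ⌊$32,910 × 200%/10⌋ = $6,582. Book value $26,328.
Year 4: ⌊$26,328 × 200%/10⌋ = $5,265. Book value $21,063.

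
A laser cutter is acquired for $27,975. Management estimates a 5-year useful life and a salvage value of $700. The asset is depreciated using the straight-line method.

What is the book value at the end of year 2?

$17,065

Depreciable base = $27,975 − $700 = $27,275.
Annual expense = $27,275 / 5 = $5,455.
End of year 1: book value $22,520.
End of year 2: book value $17,065.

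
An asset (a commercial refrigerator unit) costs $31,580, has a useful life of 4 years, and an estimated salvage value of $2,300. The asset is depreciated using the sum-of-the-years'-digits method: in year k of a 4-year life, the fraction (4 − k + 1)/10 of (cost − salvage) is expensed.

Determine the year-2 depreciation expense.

Depreciable base = $31,580 − $2,300 = $29,280.
Sum of the years' digits = 4+3+2+1 = 10.
Year 1: $29,280 × 4/10 = $11,712. Book value $19,868.
Year 2: $29,280 × 3/10 = $8,784. Book value $11,084.

$8,784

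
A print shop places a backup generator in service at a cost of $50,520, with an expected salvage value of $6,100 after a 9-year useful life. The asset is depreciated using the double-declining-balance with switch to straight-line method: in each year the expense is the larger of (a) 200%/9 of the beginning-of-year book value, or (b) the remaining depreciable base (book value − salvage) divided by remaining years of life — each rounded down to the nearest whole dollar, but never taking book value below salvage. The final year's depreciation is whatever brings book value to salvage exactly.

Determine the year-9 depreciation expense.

$668

Depreciable base = $50,520 − $6,100 = $44,420.
Year 1: DB = ⌊$50,520 × 200%/9⌋ = $11,226; SL = ⌊$44,420/9⌋ = $4,935 → take DB $11,226. Book value $39,294.
Year 2: DB = ⌊$39,294 × 200%/9⌋ = $8,732; SL = ⌊$33,194/8⌋ = $4,149 → take DB $8,732. Book value $30,562.
Year 3: DB = ⌊$30,562 × 200%/9⌋ = $6,791; SL = ⌊$24,462/7⌋ = $3,494 → take DB $6,791. Book value $23,771.
Year 4: DB = ⌊$23,771 × 200%/9⌋ = $5,282; SL = ⌊$17,671/6⌋ = $2,945 → take DB $5,282. Book value $18,489.
Year 5: DB = ⌊$18,489 × 200%/9⌋ = $4,108; SL = ⌊$12,389/5⌋ = $2,477 → take DB $4,108. Book value $14,381.
Year 6: DB = ⌊$14,381 × 200%/9⌋ = $3,195; SL = ⌊$8,281/4⌋ = $2,070 → take DB $3,195. Book value $11,186.
Year 7: DB = ⌊$11,186 × 200%/9⌋ = $2,485; SL = ⌊$5,086/3⌋ = $1,695 → take DB $2,485. Book value $8,701.
Year 8: DB = ⌊$8,701 × 200%/9⌋ = $1,933; SL = ⌊$2,601/2⌋ = $1,300 → take DB $1,933. Book value $6,768.
Year 9 (final): $6,768 − $6,100 = $668. Book value $6,100.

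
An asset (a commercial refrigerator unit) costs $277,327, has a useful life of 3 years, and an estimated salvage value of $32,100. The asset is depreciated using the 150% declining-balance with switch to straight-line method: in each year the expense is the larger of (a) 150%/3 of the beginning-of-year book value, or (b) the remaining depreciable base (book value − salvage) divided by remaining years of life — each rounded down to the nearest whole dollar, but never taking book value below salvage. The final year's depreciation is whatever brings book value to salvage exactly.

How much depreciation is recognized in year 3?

Depreciable base = $277,327 − $32,100 = $245,227.
Year 1: DB = ⌊$277,327 × 150%/3⌋ = $138,663; SL = ⌊$245,227/3⌋ = $81,742 → take DB $138,663. Book value $138,664.
Year 2: DB = ⌊$138,664 × 150%/3⌋ = $69,332; SL = ⌊$106,564/2⌋ = $53,282 → take DB $69,332. Book value $69,332.
Year 3 (final): $69,332 − $32,100 = $37,232. Book value $32,100.

$37,232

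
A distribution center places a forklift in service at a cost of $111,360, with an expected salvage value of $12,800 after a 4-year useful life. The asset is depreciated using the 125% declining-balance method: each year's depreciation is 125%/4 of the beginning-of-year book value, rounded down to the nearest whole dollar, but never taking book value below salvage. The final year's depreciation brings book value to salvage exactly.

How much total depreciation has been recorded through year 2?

Depreciable base = $111,360 − $12,800 = $98,560.
Year 1: ⌊$111,360 × 125%/4⌋ = $34,800. Book value $76,560.
Year 2: ⌊$76,560 × 125%/4⌋ = $23,925. Book value $52,635.
Accumulated through year 2 = $111,360 − $52,635 = $58,725.

$58,725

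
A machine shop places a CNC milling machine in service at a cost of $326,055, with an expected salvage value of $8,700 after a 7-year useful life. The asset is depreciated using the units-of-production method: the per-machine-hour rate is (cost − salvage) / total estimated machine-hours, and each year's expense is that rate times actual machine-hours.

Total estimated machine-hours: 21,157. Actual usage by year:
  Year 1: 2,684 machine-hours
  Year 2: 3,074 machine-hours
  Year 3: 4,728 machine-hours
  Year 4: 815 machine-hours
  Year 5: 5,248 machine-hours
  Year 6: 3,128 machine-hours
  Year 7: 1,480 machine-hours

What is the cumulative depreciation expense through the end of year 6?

Depreciable base = $326,055 − $8,700 = $317,355.
Rate = $317,355 / 21,157 machine-hours = $15 per machine-hour.
Year 1: 2,684 × $15 = $40,260. Book value $285,795.
Year 2: 3,074 × $15 = $46,110. Book value $239,685.
Year 3: 4,728 × $15 = $70,920. Book value $168,765.
Year 4: 815 × $15 = $12,225. Book value $156,540.
Year 5: 5,248 × $15 = $78,720. Book value $77,820.
Year 6: 3,128 × $15 = $46,920. Book value $30,900.
Accumulated through year 6 = $326,055 − $30,900 = $295,155.

$295,155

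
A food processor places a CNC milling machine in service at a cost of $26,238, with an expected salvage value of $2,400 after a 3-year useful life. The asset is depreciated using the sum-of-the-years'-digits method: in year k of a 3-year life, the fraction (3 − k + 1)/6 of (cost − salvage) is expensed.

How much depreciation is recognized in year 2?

Depreciable base = $26,238 − $2,400 = $23,838.
Sum of the years' digits = 3+2+1 = 6.
Year 1: $23,838 × 3/6 = $11,919. Book value $14,319.
Year 2: $23,838 × 2/6 = $7,946. Book value $6,373.

$7,946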